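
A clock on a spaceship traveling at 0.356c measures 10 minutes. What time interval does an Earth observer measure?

Proper time Δt₀ = 10 minutes
γ = 1/√(1 - 0.356²) = 1.070
Δt = γΔt₀ = 1.070 × 10 = 10.70 minutes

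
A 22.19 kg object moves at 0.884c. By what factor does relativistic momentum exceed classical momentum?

p_rel = γmv, p_class = mv
Ratio = γ = 1/√(1 - 0.884²) = 2.139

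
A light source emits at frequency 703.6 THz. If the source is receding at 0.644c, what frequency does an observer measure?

β = v/c = 0.644
(1-β)/(1+β) = 0.356/1.644 = 0.2165
Doppler factor = √(0.2165) = 0.4653
f_obs = 703.6 × 0.4653 = 327.4 THz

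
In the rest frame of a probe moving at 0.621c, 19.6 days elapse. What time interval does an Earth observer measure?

Proper time Δt₀ = 19.6 days
γ = 1/√(1 - 0.621²) = 1.276
Δt = γΔt₀ = 1.276 × 19.6 = 25.01 days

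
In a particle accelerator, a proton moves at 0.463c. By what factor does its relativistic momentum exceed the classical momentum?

p_rel = γmv, p_class = mv
Ratio = γ = 1/√(1 - 0.463²)
= 1/√(0.785631) = 1.128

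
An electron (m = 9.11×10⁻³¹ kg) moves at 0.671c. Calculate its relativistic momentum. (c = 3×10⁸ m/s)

γ = 1/√(1 - 0.671²) = 1.3487
v = 0.671 × 3×10⁸ = 2.013×10⁸ m/s
p = γmv = 1.3487 × 9.11×10⁻³¹ × 2.013×10⁸ = 2.473×10⁻²² kg·m/s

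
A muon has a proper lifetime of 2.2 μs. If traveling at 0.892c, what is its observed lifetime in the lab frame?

Proper lifetime τ₀ = 2.2 μs
γ = 1/√(1 - 0.892²) = 2.2122
τ = γτ₀ = 2.2122 × 2.2 μs = 4.867 μs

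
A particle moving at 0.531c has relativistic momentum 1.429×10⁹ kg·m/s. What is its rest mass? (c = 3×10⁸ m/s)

γ = 1/√(1 - 0.531²) = 1.1801
v = 0.531 × 3×10⁸ = 1.593×10⁸ m/s
m = p/(γv) = 1.429×10⁹/(1.1801 × 1.593×10⁸) = 7.601 kg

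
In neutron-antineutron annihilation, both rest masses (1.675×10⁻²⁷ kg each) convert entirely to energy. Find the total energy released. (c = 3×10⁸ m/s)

Both particles have the same rest mass, so total mass = 2m
E = 2m·c² = 2 × 1.675×10⁻²⁷ × (3×10⁸)²
= 2 × 1.675×10⁻²⁷ × 9×10¹⁶
= 3.015×10⁻¹⁰ J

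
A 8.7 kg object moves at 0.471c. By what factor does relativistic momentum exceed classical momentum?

p_rel = γmv, p_class = mv
Ratio = γ = 1/√(1 - 0.471²) = 1.134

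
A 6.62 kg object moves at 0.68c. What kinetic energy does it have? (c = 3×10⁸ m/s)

γ = 1/√(1 - 0.68²) = 1.3639
γ - 1 = 0.3639
KE = (γ-1)mc² = 0.3639 × 6.62 × (3×10⁸)² = 2.168×10¹⁷ J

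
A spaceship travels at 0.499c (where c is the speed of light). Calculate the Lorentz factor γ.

v/c = 0.499, so (v/c)² = 0.249001
1 - (v/c)² = 0.750999
γ = 1/√(0.750999) = 1.154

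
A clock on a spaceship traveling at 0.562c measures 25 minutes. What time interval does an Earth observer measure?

Proper time Δt₀ = 25 minutes
γ = 1/√(1 - 0.562²) = 1.20899
Δt = γΔt₀ = 1.20899 × 25 = 30.22 minutes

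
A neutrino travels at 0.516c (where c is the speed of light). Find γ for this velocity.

v/c = 0.516, so (v/c)² = 0.266256
1 - (v/c)² = 0.733744
γ = 1/√(0.733744) = 1.167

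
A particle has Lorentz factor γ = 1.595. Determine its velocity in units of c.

From γ = 1/√(1 - v²/c²):
1/γ² = 1/1.595² = 0.39308
v²/c² = 1 - 0.39308 = 0.60692
v/c = √(0.60692) = 0.7791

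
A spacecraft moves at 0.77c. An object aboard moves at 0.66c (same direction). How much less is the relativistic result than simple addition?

Classical: u' + v = 0.66 + 0.77 = 1.43c
Relativistic: u = (0.66 + 0.77)/(1 + 0.5082) = 1.43/1.5082 = 0.9482c
Difference: 1.43 - 0.9482 = 0.4818c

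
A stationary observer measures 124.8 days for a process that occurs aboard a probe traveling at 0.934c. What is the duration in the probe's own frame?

Dilated time Δt = 124.8 days
γ = 1/√(1 - 0.934²) = 2.799
Δt₀ = Δt/γ = 124.8/2.799 = 44.59 days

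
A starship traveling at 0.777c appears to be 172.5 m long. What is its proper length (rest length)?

Contracted length L = 172.5 m
γ = 1/√(1 - 0.777²) = 1.5886
L₀ = γL = 1.5886 × 172.5 = 274.0 m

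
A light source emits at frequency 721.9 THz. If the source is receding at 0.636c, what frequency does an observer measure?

β = v/c = 0.636
(1-β)/(1+β) = 0.364/1.636 = 0.2225
Doppler factor = √(0.2225) = 0.4717
f_obs = 721.9 × 0.4717 = 340.5 THz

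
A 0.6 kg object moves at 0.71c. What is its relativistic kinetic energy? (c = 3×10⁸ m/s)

γ = 1/√(1 - 0.71²) = 1.420
γ - 1 = 0.4200
KE = (γ-1)mc² = 0.4200 × 0.6 × (3×10⁸)² = 2.268×10¹⁶ J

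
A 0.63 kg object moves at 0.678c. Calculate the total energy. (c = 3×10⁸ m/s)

γ = 1/√(1 - 0.678²) = 1.36043
mc² = 0.63 × (3×10⁸)² = 5.670×10¹⁶ J
E = γmc² = 1.36043 × 5.670×10¹⁶ = 7.714×10¹⁶ J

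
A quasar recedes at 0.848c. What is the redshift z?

β = 0.848
(1+β)/(1-β) = 1.848/0.152 = 12.16
√(12.16) = 3.487
z = 3.487 - 1 = 2.487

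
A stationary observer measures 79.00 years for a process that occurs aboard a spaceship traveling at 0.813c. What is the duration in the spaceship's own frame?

Dilated time Δt = 79.00 years
γ = 1/√(1 - 0.813²) = 1.7174
Δt₀ = Δt/γ = 79.00/1.7174 = 46.00 years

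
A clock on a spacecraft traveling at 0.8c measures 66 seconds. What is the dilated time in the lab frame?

Proper time Δt₀ = 66 seconds
γ = 1/√(1 - 0.8²) = 1.667
Δt = γΔt₀ = 1.667 × 66 = 110.0 seconds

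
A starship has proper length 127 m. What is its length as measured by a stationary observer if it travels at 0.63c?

Proper length L₀ = 127 m
γ = 1/√(1 - 0.63²) = 1.2877
L = L₀/γ = 127/1.2877 = 98.63 m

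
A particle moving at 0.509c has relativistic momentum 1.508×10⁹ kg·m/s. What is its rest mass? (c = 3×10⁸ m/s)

γ = 1/√(1 - 0.509²) = 1.16176
v = 0.509 × 3×10⁸ = 1.527×10⁸ m/s
m = p/(γv) = 1.508×10⁹/(1.16176 × 1.527×10⁸) = 8.501 kg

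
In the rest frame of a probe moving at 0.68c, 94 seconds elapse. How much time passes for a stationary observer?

Proper time Δt₀ = 94 seconds
γ = 1/√(1 - 0.68²) = 1.364
Δt = γΔt₀ = 1.364 × 94 = 128.2 seconds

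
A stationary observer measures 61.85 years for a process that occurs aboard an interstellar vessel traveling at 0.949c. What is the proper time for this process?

Dilated time Δt = 61.85 years
γ = 1/√(1 - 0.949²) = 3.172
Δt₀ = Δt/γ = 61.85/3.172 = 19.50 years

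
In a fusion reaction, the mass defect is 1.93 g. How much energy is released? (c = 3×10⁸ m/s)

Convert mass defect: Δm = 1.93 g = 0.00193 kg
E = Δm·c² = 0.00193 × (3×10⁸)²
= 0.00193 × 9×10¹⁶ = 1.737×10¹⁴ J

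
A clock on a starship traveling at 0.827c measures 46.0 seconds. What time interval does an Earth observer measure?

Proper time Δt₀ = 46.0 seconds
γ = 1/√(1 - 0.827²) = 1.7787
Δt = γΔt₀ = 1.7787 × 46.0 = 81.82 seconds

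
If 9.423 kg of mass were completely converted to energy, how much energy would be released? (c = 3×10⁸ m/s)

Using E = mc²:
c² = (3×10⁸)² = 9×10¹⁶ m²/s²
E = 9.423 × 9×10¹⁶ = 8.481×10¹⁷ J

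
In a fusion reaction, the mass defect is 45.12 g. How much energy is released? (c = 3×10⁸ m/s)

Convert mass defect: Δm = 45.12 g = 0.04512 kg
E = Δm·c² = 0.04512 × (3×10⁸)²
= 0.04512 × 9×10¹⁶ = 4.061×10¹⁵ J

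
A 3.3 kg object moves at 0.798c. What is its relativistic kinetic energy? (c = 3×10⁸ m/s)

γ = 1/√(1 - 0.798²) = 1.6593
γ - 1 = 0.6593
KE = (γ-1)mc² = 0.6593 × 3.3 × (3×10⁸)² = 1.958×10¹⁷ J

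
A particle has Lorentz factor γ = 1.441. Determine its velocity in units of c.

From γ = 1/√(1 - v²/c²):
1/γ² = 1/1.441² = 0.4816
v²/c² = 1 - 0.4816 = 0.5184
v/c = √(0.5184) = 0.7200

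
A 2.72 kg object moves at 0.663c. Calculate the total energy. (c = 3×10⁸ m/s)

γ = 1/√(1 - 0.663²) = 1.3358
mc² = 2.72 × (3×10⁸)² = 2.448×10¹⁷ J
E = γmc² = 1.3358 × 2.448×10¹⁷ = 3.270×10¹⁷ J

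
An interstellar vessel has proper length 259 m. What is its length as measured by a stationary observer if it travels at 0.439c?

Proper length L₀ = 259 m
γ = 1/√(1 - 0.439²) = 1.113
L = L₀/γ = 259/1.113 = 232.7 m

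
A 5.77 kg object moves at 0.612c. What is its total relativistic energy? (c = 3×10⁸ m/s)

γ = 1/√(1 - 0.612²) = 1.2644
mc² = 5.77 × (3×10⁸)² = 5.193×10¹⁷ J
E = γmc² = 1.2644 × 5.193×10¹⁷ = 6.566×10¹⁷ J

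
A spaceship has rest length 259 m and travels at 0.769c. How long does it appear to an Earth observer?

Proper length L₀ = 259 m
γ = 1/√(1 - 0.769²) = 1.564
L = L₀/γ = 259/1.564 = 165.6 m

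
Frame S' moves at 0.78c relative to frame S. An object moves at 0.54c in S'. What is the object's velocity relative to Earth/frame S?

u = (u' + v)/(1 + u'v/c²)
Numerator: 0.54 + 0.78 = 1.32
Denominator: 1 + 0.4212 = 1.4212
u = 1.32/1.4212 = 0.9288c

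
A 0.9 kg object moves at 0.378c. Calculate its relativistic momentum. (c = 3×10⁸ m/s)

γ = 1/√(1 - 0.378²) = 1.080
v = 0.378 × 3×10⁸ = 1.134×10⁸ m/s
p = γmv = 1.080 × 0.9 × 1.134×10⁸ = 1.102×10⁸ kg·m/s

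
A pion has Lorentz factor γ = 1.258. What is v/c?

From γ = 1/√(1 - v²/c²):
1/γ² = 1/1.258² = 0.6319
v²/c² = 1 - 0.6319 = 0.3681
v/c = √(0.3681) = 0.6067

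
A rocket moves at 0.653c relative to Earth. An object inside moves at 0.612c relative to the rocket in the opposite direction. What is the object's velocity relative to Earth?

Object's velocity in rocket frame is u' = -0.612c
u = (u' + v)/(1 + u'v/c²) = (v - 0.612)/(1 - 0.612·v/c²)
Numerator: 0.653 - 0.612 = 0.041
Denominator: 1 - 0.399636 = 0.600364
u = 0.041/0.600364 = 0.06829c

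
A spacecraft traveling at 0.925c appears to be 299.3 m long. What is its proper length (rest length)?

Contracted length L = 299.3 m
γ = 1/√(1 - 0.925²) = 2.6318
L₀ = γL = 2.6318 × 299.3 = 787.7 m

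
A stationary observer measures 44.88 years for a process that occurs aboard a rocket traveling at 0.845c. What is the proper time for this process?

Dilated time Δt = 44.88 years
γ = 1/√(1 - 0.845²) = 1.870
Δt₀ = Δt/γ = 44.88/1.870 = 24.00 years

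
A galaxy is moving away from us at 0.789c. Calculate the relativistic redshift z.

β = 0.789
(1+β)/(1-β) = 1.789/0.211 = 8.479
√(8.479) = 2.912
z = 2.912 - 1 = 1.912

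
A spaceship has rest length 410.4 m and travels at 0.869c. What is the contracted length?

Proper length L₀ = 410.4 m
γ = 1/√(1 - 0.869²) = 2.021
L = L₀/γ = 410.4/2.021 = 203.1 m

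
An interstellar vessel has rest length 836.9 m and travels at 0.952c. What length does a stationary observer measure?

Proper length L₀ = 836.9 m
γ = 1/√(1 - 0.952²) = 3.267
L = L₀/γ = 836.9/3.267 = 256.2 m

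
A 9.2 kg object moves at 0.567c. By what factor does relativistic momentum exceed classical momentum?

p_rel = γmv, p_class = mv
Ratio = γ = 1/√(1 - 0.567²) = 1.214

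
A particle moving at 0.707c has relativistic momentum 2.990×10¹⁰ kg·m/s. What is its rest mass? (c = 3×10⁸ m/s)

γ = 1/√(1 - 0.707²) = 1.414
v = 0.707 × 3×10⁸ = 2.121×10⁸ m/s
m = p/(γv) = 2.990×10¹⁰/(1.414 × 2.121×10⁸) = 99.70 kg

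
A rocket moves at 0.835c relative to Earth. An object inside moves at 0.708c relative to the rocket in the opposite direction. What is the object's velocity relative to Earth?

Object's velocity in rocket frame is u' = -0.708c
u = (u' + v)/(1 + u'v/c²) = (v - 0.708)/(1 - 0.708·v/c²)
Numerator: 0.835 - 0.708 = 0.127
Denominator: 1 - 0.59118 = 0.40882
u = 0.127/0.40882 = 0.3107c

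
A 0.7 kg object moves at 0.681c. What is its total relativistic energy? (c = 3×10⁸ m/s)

γ = 1/√(1 - 0.681²) = 1.3656
mc² = 0.7 × (3×10⁸)² = 6.300×10¹⁶ J
E = γmc² = 1.3656 × 6.300×10¹⁶ = 8.603×10¹⁶ J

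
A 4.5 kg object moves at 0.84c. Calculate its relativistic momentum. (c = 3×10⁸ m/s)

γ = 1/√(1 - 0.84²) = 1.843
v = 0.84 × 3×10⁸ = 2.520×10⁸ m/s
p = γmv = 1.843 × 4.5 × 2.520×10⁸ = 2.090×10⁹ kg·m/s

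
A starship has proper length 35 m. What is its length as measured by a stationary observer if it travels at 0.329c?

Proper length L₀ = 35 m
γ = 1/√(1 - 0.329²) = 1.059
L = L₀/γ = 35/1.059 = 33.05 m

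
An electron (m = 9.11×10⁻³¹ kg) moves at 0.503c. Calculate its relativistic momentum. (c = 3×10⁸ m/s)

γ = 1/√(1 - 0.503²) = 1.157
v = 0.503 × 3×10⁸ = 1.509×10⁸ m/s
p = γmv = 1.157 × 9.11×10⁻³¹ × 1.509×10⁸ = 1.591×10⁻²² kg·m/s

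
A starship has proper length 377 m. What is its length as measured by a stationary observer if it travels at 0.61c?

Proper length L₀ = 377 m
γ = 1/√(1 - 0.61²) = 1.262
L = L₀/γ = 377/1.262 = 298.7 m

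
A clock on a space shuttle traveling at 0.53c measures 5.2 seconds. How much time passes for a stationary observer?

Proper time Δt₀ = 5.2 seconds
γ = 1/√(1 - 0.53²) = 1.1792
Δt = γΔt₀ = 1.1792 × 5.2 = 6.132 seconds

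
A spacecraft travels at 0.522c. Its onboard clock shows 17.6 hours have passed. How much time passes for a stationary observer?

Proper time Δt₀ = 17.6 hours
γ = 1/√(1 - 0.522²) = 1.172
Δt = γΔt₀ = 1.172 × 17.6 = 20.63 hours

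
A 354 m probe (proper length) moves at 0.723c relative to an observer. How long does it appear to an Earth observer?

Proper length L₀ = 354 m
γ = 1/√(1 - 0.723²) = 1.447
L = L₀/γ = 354/1.447 = 244.6 m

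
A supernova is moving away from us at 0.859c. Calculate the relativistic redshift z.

β = 0.859
(1+β)/(1-β) = 1.859/0.141 = 13.184
√(13.184) = 3.631
z = 3.631 - 1 = 2.631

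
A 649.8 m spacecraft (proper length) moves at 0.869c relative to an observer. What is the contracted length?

Proper length L₀ = 649.8 m
γ = 1/√(1 - 0.869²) = 2.021
L = L₀/γ = 649.8/2.021 = 321.5 m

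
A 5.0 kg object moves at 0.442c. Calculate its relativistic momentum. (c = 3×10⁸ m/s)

γ = 1/√(1 - 0.442²) = 1.1148
v = 0.442 × 3×10⁸ = 1.326×10⁸ m/s
p = γmv = 1.1148 × 5.0 × 1.326×10⁸ = 7.391×10⁸ kg·m/s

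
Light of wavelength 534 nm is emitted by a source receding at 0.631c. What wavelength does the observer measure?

β = 0.631
Wavelength Doppler factor = √(1.631/0.369) = √(4.420) = 2.1024
λ_obs = 534 × 2.1024 = 1123 nm (redshift)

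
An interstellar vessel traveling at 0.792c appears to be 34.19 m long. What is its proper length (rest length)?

Contracted length L = 34.19 m
γ = 1/√(1 - 0.792²) = 1.638
L₀ = γL = 1.638 × 34.19 = 56.00 m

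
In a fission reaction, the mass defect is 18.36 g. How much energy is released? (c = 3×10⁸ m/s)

Convert mass defect: Δm = 18.36 g = 0.01836 kg
E = Δm·c² = 0.01836 × (3×10⁸)²
= 0.01836 × 9×10¹⁶ = 1.652×10¹⁵ J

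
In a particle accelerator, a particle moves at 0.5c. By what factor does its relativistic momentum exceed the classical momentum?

p_rel = γmv, p_class = mv
Ratio = γ = 1/√(1 - 0.5²)
= 1/√(0.75) = 1.155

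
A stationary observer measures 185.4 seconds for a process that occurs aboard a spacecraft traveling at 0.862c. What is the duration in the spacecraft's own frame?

Dilated time Δt = 185.4 seconds
γ = 1/√(1 - 0.862²) = 1.9727
Δt₀ = Δt/γ = 185.4/1.9727 = 93.98 seconds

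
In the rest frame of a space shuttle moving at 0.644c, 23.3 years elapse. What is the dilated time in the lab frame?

Proper time Δt₀ = 23.3 years
γ = 1/√(1 - 0.644²) = 1.3071
Δt = γΔt₀ = 1.3071 × 23.3 = 30.46 years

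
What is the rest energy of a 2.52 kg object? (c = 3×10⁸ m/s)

c² = (3×10⁸)² = 9.000×10¹⁶ m²/s²
E₀ = mc² = 2.52 × 9.000×10¹⁶ = 2.268×10¹⁷ J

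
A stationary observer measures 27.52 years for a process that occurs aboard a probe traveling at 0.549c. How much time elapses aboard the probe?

Dilated time Δt = 27.52 years
γ = 1/√(1 - 0.549²) = 1.1964
Δt₀ = Δt/γ = 27.52/1.1964 = 23.00 years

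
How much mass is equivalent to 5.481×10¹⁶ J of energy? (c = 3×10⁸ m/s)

From E = mc², we get m = E/c²
c² = (3×10⁸)² = 9×10¹⁶ m²/s²
m = 5.481×10¹⁶ / 9×10¹⁶ = 0.6090 kg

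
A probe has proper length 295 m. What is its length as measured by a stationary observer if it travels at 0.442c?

Proper length L₀ = 295 m
γ = 1/√(1 - 0.442²) = 1.115
L = L₀/γ = 295/1.115 = 264.6 m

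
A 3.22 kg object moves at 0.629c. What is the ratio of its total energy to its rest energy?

E = γmc², E₀ = mc²
E/E₀ = γ = 1/√(1 - 0.629²) = 1.286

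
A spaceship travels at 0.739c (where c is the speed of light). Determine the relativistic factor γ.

v/c = 0.739, so (v/c)² = 0.546121
1 - (v/c)² = 0.453879
γ = 1/√(0.453879) = 1.484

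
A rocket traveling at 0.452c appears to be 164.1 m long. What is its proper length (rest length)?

Contracted length L = 164.1 m
γ = 1/√(1 - 0.452²) = 1.121
L₀ = γL = 1.121 × 164.1 = 184.0 m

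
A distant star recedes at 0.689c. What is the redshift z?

β = 0.689
(1+β)/(1-β) = 1.689/0.311 = 5.431
√(5.431) = 2.330
z = 2.330 - 1 = 1.330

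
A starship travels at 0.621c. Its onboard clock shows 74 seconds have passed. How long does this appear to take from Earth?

Proper time Δt₀ = 74 seconds
γ = 1/√(1 - 0.621²) = 1.2758
Δt = γΔt₀ = 1.2758 × 74 = 94.41 seconds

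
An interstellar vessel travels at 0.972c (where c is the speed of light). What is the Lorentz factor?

v/c = 0.972, so (v/c)² = 0.944784
1 - (v/c)² = 0.055216
γ = 1/√(0.055216) = 4.256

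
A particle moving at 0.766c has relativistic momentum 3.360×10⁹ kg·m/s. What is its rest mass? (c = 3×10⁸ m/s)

γ = 1/√(1 - 0.766²) = 1.5556
v = 0.766 × 3×10⁸ = 2.298×10⁸ m/s
m = p/(γv) = 3.360×10⁹/(1.5556 × 2.298×10⁸) = 9.399 kg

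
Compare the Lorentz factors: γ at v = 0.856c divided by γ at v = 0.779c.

γ₁ = 1/√(1 - 0.856²) = 1.934
γ₂ = 1/√(1 - 0.779²) = 1.595
γ₁/γ₂ = 1.934/1.595 = 1.213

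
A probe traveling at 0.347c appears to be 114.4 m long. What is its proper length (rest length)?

Contracted length L = 114.4 m
γ = 1/√(1 - 0.347²) = 1.066
L₀ = γL = 1.066 × 114.4 = 122.0 m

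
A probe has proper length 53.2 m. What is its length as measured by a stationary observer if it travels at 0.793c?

Proper length L₀ = 53.2 m
γ = 1/√(1 - 0.793²) = 1.6414
L = L₀/γ = 53.2/1.6414 = 32.41 m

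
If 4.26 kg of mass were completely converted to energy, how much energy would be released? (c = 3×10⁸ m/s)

Using E = mc²:
c² = (3×10⁸)² = 9×10¹⁶ m²/s²
E = 4.26 × 9×10¹⁶ = 3.834×10¹⁷ J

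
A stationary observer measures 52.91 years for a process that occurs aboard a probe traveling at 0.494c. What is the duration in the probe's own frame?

Dilated time Δt = 52.91 years
γ = 1/√(1 - 0.494²) = 1.1501
Δt₀ = Δt/γ = 52.91/1.1501 = 46.00 years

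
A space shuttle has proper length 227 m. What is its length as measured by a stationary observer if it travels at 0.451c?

Proper length L₀ = 227 m
γ = 1/√(1 - 0.451²) = 1.1204
L = L₀/γ = 227/1.1204 = 202.6 m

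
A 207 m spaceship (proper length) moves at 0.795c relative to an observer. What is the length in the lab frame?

Proper length L₀ = 207 m
γ = 1/√(1 - 0.795²) = 1.6485
L = L₀/γ = 207/1.6485 = 125.6 m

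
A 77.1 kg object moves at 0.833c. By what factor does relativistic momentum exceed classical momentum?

p_rel = γmv, p_class = mv
Ratio = γ = 1/√(1 - 0.833²) = 1.807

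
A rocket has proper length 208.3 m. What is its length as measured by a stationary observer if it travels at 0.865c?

Proper length L₀ = 208.3 m
γ = 1/√(1 - 0.865²) = 1.993
L = L₀/γ = 208.3/1.993 = 104.5 m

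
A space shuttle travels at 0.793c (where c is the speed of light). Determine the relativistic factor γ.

v/c = 0.793, so (v/c)² = 0.628849
1 - (v/c)² = 0.371151
γ = 1/√(0.371151) = 1.641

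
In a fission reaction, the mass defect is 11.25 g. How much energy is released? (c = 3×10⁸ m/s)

Convert mass defect: Δm = 11.25 g = 0.01125 kg
E = Δm·c² = 0.01125 × (3×10⁸)²
= 0.01125 × 9×10¹⁶ = 1.013×10¹⁵ J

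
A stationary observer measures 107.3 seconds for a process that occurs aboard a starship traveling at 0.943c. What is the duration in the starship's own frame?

Dilated time Δt = 107.3 seconds
γ = 1/√(1 - 0.943²) = 3.005
Δt₀ = Δt/γ = 107.3/3.005 = 35.71 seconds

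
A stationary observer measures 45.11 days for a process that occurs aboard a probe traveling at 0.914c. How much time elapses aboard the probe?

Dilated time Δt = 45.11 days
γ = 1/√(1 - 0.914²) = 2.465
Δt₀ = Δt/γ = 45.11/2.465 = 18.30 days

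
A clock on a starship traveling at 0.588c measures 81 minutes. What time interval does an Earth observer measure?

Proper time Δt₀ = 81 minutes
γ = 1/√(1 - 0.588²) = 1.236
Δt = γΔt₀ = 1.236 × 81 = 100.1 minutes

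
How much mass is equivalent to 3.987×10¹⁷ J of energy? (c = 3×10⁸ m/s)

From E = mc², we get m = E/c²
c² = (3×10⁸)² = 9×10¹⁶ m²/s²
m = 3.987×10¹⁷ / 9×10¹⁶ = 4.430 kg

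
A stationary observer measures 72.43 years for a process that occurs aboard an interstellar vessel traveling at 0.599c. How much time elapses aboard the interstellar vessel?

Dilated time Δt = 72.43 years
γ = 1/√(1 - 0.599²) = 1.2488
Δt₀ = Δt/γ = 72.43/1.2488 = 58.00 years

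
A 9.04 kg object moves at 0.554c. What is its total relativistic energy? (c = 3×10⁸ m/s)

γ = 1/√(1 - 0.554²) = 1.2012
mc² = 9.04 × (3×10⁸)² = 8.136×10¹⁷ J
E = γmc² = 1.2012 × 8.136×10¹⁷ = 9.773×10¹⁷ J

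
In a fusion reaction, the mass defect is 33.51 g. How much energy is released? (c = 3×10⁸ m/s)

Convert mass defect: Δm = 33.51 g = 0.03351 kg
E = Δm·c² = 0.03351 × (3×10⁸)²
= 0.03351 × 9×10¹⁶ = 3.016×10¹⁵ J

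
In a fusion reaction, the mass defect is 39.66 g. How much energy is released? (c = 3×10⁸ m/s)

Convert mass defect: Δm = 39.66 g = 0.03966 kg
E = Δm·c² = 0.03966 × (3×10⁸)²
= 0.03966 × 9×10¹⁶ = 3.569×10¹⁵ J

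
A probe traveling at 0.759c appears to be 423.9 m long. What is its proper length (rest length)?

Contracted length L = 423.9 m
γ = 1/√(1 - 0.759²) = 1.536
L₀ = γL = 1.536 × 423.9 = 651.1 m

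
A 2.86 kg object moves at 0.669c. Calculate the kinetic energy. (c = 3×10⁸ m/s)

γ = 1/√(1 - 0.669²) = 1.3454
γ - 1 = 0.3454
KE = (γ-1)mc² = 0.3454 × 2.86 × (3×10⁸)² = 8.891×10¹⁶ J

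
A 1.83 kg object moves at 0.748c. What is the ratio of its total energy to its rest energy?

E = γmc², E₀ = mc²
E/E₀ = γ = 1/√(1 - 0.748²) = 1.507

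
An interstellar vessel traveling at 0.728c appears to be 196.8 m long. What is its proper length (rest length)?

Contracted length L = 196.8 m
γ = 1/√(1 - 0.728²) = 1.459
L₀ = γL = 1.459 × 196.8 = 287.1 m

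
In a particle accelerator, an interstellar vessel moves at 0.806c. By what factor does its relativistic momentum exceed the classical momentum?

p_rel = γmv, p_class = mv
Ratio = γ = 1/√(1 - 0.806²)
= 1/√(0.350364) = 1.689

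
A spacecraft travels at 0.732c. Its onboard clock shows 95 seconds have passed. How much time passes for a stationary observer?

Proper time Δt₀ = 95 seconds
γ = 1/√(1 - 0.732²) = 1.4678
Δt = γΔt₀ = 1.4678 × 95 = 139.4 seconds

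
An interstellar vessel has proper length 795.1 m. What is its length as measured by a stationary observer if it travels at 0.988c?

Proper length L₀ = 795.1 m
γ = 1/√(1 - 0.988²) = 6.474
L = L₀/γ = 795.1/6.474 = 122.8 m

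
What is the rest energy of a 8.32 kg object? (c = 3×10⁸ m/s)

c² = (3×10⁸)² = 9.000×10¹⁶ m²/s²
E₀ = mc² = 8.32 × 9.000×10¹⁶ = 7.488×10¹⁷ J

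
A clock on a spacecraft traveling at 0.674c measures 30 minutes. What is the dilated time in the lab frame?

Proper time Δt₀ = 30 minutes
γ = 1/√(1 - 0.674²) = 1.3537
Δt = γΔt₀ = 1.3537 × 30 = 40.61 minutes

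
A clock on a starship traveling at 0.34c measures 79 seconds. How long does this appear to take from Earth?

Proper time Δt₀ = 79 seconds
γ = 1/√(1 - 0.34²) = 1.0633
Δt = γΔt₀ = 1.0633 × 79 = 84.00 seconds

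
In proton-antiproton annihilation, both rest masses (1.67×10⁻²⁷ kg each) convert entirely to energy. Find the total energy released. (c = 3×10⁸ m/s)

Both particles have the same rest mass, so total mass = 2m
E = 2m·c² = 2 × 1.67×10⁻²⁷ × (3×10⁸)²
= 2 × 1.67×10⁻²⁷ × 9×10¹⁶
= 3.006×10⁻¹⁰ J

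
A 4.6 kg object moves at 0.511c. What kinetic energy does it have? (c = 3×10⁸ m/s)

γ = 1/√(1 - 0.511²) = 1.16336
γ - 1 = 0.16336
KE = (γ-1)mc² = 0.16336 × 4.6 × (3×10⁸)² = 6.763×10¹⁶ J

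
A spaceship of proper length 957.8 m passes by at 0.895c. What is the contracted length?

Proper length L₀ = 957.8 m
γ = 1/√(1 - 0.895²) = 2.242
L = L₀/γ = 957.8/2.242 = 427.2 m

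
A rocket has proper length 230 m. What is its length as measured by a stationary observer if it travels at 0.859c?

Proper length L₀ = 230 m
γ = 1/√(1 - 0.859²) = 1.953
L = L₀/γ = 230/1.953 = 117.8 m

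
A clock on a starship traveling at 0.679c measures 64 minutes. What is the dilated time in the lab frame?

Proper time Δt₀ = 64 minutes
γ = 1/√(1 - 0.679²) = 1.36214
Δt = γΔt₀ = 1.36214 × 64 = 87.18 minutes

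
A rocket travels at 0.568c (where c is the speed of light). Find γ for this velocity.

v/c = 0.568, so (v/c)² = 0.322624
1 - (v/c)² = 0.677376
γ = 1/√(0.677376) = 1.215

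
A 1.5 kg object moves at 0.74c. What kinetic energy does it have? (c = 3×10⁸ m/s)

γ = 1/√(1 - 0.74²) = 1.48675
γ - 1 = 0.48675
KE = (γ-1)mc² = 0.48675 × 1.5 × (3×10⁸)² = 6.571×10¹⁶ J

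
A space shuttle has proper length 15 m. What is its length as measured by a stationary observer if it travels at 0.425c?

Proper length L₀ = 15 m
γ = 1/√(1 - 0.425²) = 1.1047
L = L₀/γ = 15/1.1047 = 13.58 m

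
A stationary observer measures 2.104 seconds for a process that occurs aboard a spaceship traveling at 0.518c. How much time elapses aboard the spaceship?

Dilated time Δt = 2.104 seconds
γ = 1/√(1 - 0.518²) = 1.169
Δt₀ = Δt/γ = 2.104/1.169 = 1.800 seconds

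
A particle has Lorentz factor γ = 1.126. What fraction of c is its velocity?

From γ = 1/√(1 - v²/c²):
1/γ² = 1/1.126² = 0.7887
v²/c² = 1 - 0.7887 = 0.2113
v/c = √(0.2113) = 0.4597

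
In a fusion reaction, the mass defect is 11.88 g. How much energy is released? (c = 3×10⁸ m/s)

Convert mass defect: Δm = 11.88 g = 0.01188 kg
E = Δm·c² = 0.01188 × (3×10⁸)²
= 0.01188 × 9×10¹⁶ = 1.069×10¹⁵ J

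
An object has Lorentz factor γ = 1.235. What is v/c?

From γ = 1/√(1 - v²/c²):
1/γ² = 1/1.235² = 0.65564
v²/c² = 1 - 0.65564 = 0.34436
v/c = √(0.34436) = 0.5868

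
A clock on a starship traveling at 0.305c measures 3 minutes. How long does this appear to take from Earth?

Proper time Δt₀ = 3 minutes
γ = 1/√(1 - 0.305²) = 1.050
Δt = γΔt₀ = 1.050 × 3 = 3.150 minutes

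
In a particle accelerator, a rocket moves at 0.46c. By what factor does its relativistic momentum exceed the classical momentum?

p_rel = γmv, p_class = mv
Ratio = γ = 1/√(1 - 0.46²)
= 1/√(0.7884) = 1.126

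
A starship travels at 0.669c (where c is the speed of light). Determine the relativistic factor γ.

v/c = 0.669, so (v/c)² = 0.447561
1 - (v/c)² = 0.552439
γ = 1/√(0.552439) = 1.345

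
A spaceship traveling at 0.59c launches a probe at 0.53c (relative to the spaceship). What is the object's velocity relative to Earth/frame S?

u = (u' + v)/(1 + u'v/c²)
Numerator: 0.53 + 0.59 = 1.12
Denominator: 1 + 0.3127 = 1.3127
u = 1.12/1.3127 = 0.8532c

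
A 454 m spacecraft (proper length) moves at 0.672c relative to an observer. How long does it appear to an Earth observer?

Proper length L₀ = 454 m
γ = 1/√(1 - 0.672²) = 1.3503
L = L₀/γ = 454/1.3503 = 336.2 m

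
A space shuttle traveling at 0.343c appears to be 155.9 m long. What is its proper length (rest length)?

Contracted length L = 155.9 m
γ = 1/√(1 - 0.343²) = 1.065
L₀ = γL = 1.065 × 155.9 = 166.0 m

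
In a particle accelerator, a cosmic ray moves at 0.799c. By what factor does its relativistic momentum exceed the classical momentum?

p_rel = γmv, p_class = mv
Ratio = γ = 1/√(1 - 0.799²)
= 1/√(0.361599) = 1.663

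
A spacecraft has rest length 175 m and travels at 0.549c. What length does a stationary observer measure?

Proper length L₀ = 175 m
γ = 1/√(1 - 0.549²) = 1.196
L = L₀/γ = 175/1.196 = 146.3 m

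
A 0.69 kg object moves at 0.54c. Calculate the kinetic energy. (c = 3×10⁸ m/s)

γ = 1/√(1 - 0.54²) = 1.1881
γ - 1 = 0.1881
KE = (γ-1)mc² = 0.1881 × 0.69 × (3×10⁸)² = 1.168×10¹⁶ J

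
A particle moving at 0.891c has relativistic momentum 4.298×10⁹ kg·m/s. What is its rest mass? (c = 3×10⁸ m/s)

γ = 1/√(1 - 0.891²) = 2.2026
v = 0.891 × 3×10⁸ = 2.673×10⁸ m/s
m = p/(γv) = 4.298×10⁹/(2.2026 × 2.673×10⁸) = 7.300 kg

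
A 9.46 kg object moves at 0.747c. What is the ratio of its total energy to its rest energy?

E = γmc², E₀ = mc²
E/E₀ = γ = 1/√(1 - 0.747²) = 1.504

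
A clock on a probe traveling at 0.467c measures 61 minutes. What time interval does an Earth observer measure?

Proper time Δt₀ = 61 minutes
γ = 1/√(1 - 0.467²) = 1.1309
Δt = γΔt₀ = 1.1309 × 61 = 68.98 minutes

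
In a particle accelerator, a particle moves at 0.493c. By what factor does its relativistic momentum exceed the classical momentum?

p_rel = γmv, p_class = mv
Ratio = γ = 1/√(1 - 0.493²)
= 1/√(0.756951) = 1.149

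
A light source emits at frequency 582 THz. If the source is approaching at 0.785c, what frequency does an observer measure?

β = v/c = 0.785
(1+β)/(1-β) = 1.785/0.215 = 8.302
Doppler factor = √(8.302) = 2.881
f_obs = 582 × 2.881 = 1677 THz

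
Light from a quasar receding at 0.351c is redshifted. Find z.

β = 0.351
(1+β)/(1-β) = 1.351/0.649 = 2.0817
√(2.0817) = 1.4428
z = 1.4428 - 1 = 0.4428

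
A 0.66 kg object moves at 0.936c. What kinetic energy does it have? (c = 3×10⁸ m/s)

γ = 1/√(1 - 0.936²) = 2.841
γ - 1 = 1.841
KE = (γ-1)mc² = 1.841 × 0.66 × (3×10⁸)² = 1.094×10¹⁷ J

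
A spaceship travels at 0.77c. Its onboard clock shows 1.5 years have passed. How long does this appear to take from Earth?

Proper time Δt₀ = 1.5 years
γ = 1/√(1 - 0.77²) = 1.567
Δt = γΔt₀ = 1.567 × 1.5 = 2.351 years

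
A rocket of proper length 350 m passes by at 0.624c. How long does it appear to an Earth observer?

Proper length L₀ = 350 m
γ = 1/√(1 - 0.624²) = 1.2797
L = L₀/γ = 350/1.2797 = 273.5 m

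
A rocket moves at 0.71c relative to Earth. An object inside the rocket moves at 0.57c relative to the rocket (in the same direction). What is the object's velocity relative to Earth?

u = (u' + v)/(1 + u'v/c²)
Numerator: 0.57 + 0.71 = 1.28
Denominator: 1 + 0.4047 = 1.4047
u = 1.28/1.4047 = 0.9112c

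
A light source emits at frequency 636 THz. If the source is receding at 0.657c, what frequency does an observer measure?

β = v/c = 0.657
(1-β)/(1+β) = 0.343/1.657 = 0.2070
Doppler factor = √(0.2070) = 0.4550
f_obs = 636 × 0.4550 = 289.4 THz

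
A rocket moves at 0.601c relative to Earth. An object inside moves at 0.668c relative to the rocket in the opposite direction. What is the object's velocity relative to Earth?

Object's velocity in rocket frame is u' = -0.668c
u = (u' + v)/(1 + u'v/c²) = (v - 0.668)/(1 - 0.668·v/c²)
Numerator: 0.601 - 0.668 = -0.067
Denominator: 1 - 0.401468 = 0.598532
u = -0.067/0.598532 = -0.1119c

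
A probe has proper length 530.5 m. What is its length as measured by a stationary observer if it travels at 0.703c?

Proper length L₀ = 530.5 m
γ = 1/√(1 - 0.703²) = 1.406
L = L₀/γ = 530.5/1.406 = 377.3 m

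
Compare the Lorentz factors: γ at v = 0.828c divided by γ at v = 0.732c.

γ₁ = 1/√(1 - 0.828²) = 1.783
γ₂ = 1/√(1 - 0.732²) = 1.468
γ₁/γ₂ = 1.783/1.468 = 1.215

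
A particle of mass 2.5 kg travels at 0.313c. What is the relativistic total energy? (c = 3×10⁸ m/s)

γ = 1/√(1 - 0.313²) = 1.053
mc² = 2.5 × (3×10⁸)² = 2.250×10¹⁷ J
E = γmc² = 1.053 × 2.250×10¹⁷ = 2.369×10¹⁷ J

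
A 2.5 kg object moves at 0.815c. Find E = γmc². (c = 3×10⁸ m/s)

γ = 1/√(1 - 0.815²) = 1.7257
mc² = 2.5 × (3×10⁸)² = 2.250×10¹⁷ J
E = γmc² = 1.7257 × 2.250×10¹⁷ = 3.883×10¹⁷ J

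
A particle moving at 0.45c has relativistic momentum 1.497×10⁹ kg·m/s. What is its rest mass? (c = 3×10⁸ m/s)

γ = 1/√(1 - 0.45²) = 1.1198
v = 0.45 × 3×10⁸ = 1.350×10⁸ m/s
m = p/(γv) = 1.497×10⁹/(1.1198 × 1.350×10⁸) = 9.903 kg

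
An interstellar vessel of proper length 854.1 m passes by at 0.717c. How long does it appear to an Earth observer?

Proper length L₀ = 854.1 m
γ = 1/√(1 - 0.717²) = 1.4346
L = L₀/γ = 854.1/1.4346 = 595.4 m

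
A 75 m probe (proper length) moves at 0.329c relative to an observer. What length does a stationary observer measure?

Proper length L₀ = 75 m
γ = 1/√(1 - 0.329²) = 1.059
L = L₀/γ = 75/1.059 = 70.82 m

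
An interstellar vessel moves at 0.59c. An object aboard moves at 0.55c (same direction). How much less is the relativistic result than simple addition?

Classical: u' + v = 0.55 + 0.59 = 1.14c
Relativistic: u = (0.55 + 0.59)/(1 + 0.3245) = 1.14/1.3245 = 0.8607c
Difference: 1.14 - 0.8607 = 0.2793c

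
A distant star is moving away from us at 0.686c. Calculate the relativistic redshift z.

β = 0.686
(1+β)/(1-β) = 1.686/0.314 = 5.369
√(5.369) = 2.317
z = 2.317 - 1 = 1.317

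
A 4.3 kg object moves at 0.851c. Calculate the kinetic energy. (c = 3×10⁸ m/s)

γ = 1/√(1 - 0.851²) = 1.9042
γ - 1 = 0.9042
KE = (γ-1)mc² = 0.9042 × 4.3 × (3×10⁸)² = 3.499×10¹⁷ J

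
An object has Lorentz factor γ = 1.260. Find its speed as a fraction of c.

From γ = 1/√(1 - v²/c²):
1/γ² = 1/1.260² = 0.6299
v²/c² = 1 - 0.6299 = 0.3701
v/c = √(0.3701) = 0.6084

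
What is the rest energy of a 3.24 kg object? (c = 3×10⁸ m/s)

c² = (3×10⁸)² = 9.000×10¹⁶ m²/s²
E₀ = mc² = 3.24 × 9.000×10¹⁶ = 2.916×10¹⁷ J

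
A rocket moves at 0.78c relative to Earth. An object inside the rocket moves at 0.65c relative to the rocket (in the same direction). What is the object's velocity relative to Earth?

u = (u' + v)/(1 + u'v/c²)
Numerator: 0.65 + 0.78 = 1.43
Denominator: 1 + 0.507 = 1.507
u = 1.43/1.507 = 0.9489c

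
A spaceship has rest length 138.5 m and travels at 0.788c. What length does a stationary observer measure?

Proper length L₀ = 138.5 m
γ = 1/√(1 - 0.788²) = 1.6242
L = L₀/γ = 138.5/1.6242 = 85.27 m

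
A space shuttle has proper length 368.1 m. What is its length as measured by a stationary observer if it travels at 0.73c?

Proper length L₀ = 368.1 m
γ = 1/√(1 - 0.73²) = 1.463
L = L₀/γ = 368.1/1.463 = 251.6 m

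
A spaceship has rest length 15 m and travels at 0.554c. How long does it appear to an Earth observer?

Proper length L₀ = 15 m
γ = 1/√(1 - 0.554²) = 1.201
L = L₀/γ = 15/1.201 = 12.49 m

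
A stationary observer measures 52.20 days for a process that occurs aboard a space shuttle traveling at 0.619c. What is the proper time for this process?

Dilated time Δt = 52.20 days
γ = 1/√(1 - 0.619²) = 1.2733
Δt₀ = Δt/γ = 52.20/1.2733 = 41.00 days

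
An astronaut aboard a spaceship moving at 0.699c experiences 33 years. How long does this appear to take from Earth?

Proper time Δt₀ = 33 years
γ = 1/√(1 - 0.699²) = 1.3984
Δt = γΔt₀ = 1.3984 × 33 = 46.15 years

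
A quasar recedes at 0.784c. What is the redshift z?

β = 0.784
(1+β)/(1-β) = 1.784/0.216 = 8.259
√(8.259) = 2.874
z = 2.874 - 1 = 1.874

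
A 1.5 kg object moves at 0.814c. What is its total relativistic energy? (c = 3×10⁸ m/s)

γ = 1/√(1 - 0.814²) = 1.7216
mc² = 1.5 × (3×10⁸)² = 1.350×10¹⁷ J
E = γmc² = 1.7216 × 1.350×10¹⁷ = 2.324×10¹⁷ J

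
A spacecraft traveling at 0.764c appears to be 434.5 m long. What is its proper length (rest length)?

Contracted length L = 434.5 m
γ = 1/√(1 - 0.764²) = 1.5499
L₀ = γL = 1.5499 × 434.5 = 673.4 m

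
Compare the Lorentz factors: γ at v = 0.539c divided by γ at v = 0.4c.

γ₁ = 1/√(1 - 0.539²) = 1.187
γ₂ = 1/√(1 - 0.4²) = 1.091
γ₁/γ₂ = 1.187/1.091 = 1.088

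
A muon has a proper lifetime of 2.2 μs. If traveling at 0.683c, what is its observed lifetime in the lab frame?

Proper lifetime τ₀ = 2.2 μs
γ = 1/√(1 - 0.683²) = 1.369
τ = γτ₀ = 1.369 × 2.2 μs = 3.012 μs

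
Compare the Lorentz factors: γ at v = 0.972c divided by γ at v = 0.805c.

γ₁ = 1/√(1 - 0.972²) = 4.2557
γ₂ = 1/√(1 - 0.805²) = 1.6856
γ₁/γ₂ = 4.2557/1.6856 = 2.525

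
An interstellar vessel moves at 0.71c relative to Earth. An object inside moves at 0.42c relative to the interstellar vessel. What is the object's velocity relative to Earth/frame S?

u = (u' + v)/(1 + u'v/c²)
Numerator: 0.42 + 0.71 = 1.13
Denominator: 1 + 0.2982 = 1.2982
u = 1.13/1.2982 = 0.8704c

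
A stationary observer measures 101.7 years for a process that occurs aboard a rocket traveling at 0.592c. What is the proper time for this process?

Dilated time Δt = 101.7 years
γ = 1/√(1 - 0.592²) = 1.2408
Δt₀ = Δt/γ = 101.7/1.2408 = 81.96 years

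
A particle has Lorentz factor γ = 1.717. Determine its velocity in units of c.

From γ = 1/√(1 - v²/c²):
1/γ² = 1/1.717² = 0.3392
v²/c² = 1 - 0.3392 = 0.6608
v/c = √(0.6608) = 0.8129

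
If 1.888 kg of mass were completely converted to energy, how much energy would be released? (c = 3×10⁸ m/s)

Using E = mc²:
c² = (3×10⁸)² = 9×10¹⁶ m²/s²
E = 1.888 × 9×10¹⁶ = 1.699×10¹⁷ J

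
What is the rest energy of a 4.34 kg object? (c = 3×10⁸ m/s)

c² = (3×10⁸)² = 9.000×10¹⁶ m²/s²
E₀ = mc² = 4.34 × 9.000×10¹⁶ = 3.906×10¹⁷ J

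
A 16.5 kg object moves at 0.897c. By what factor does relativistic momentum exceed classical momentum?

p_rel = γmv, p_class = mv
Ratio = γ = 1/√(1 - 0.897²) = 2.262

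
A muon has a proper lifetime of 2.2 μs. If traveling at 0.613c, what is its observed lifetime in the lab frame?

Proper lifetime τ₀ = 2.2 μs
γ = 1/√(1 - 0.613²) = 1.266
τ = γτ₀ = 1.266 × 2.2 μs = 2.785 μs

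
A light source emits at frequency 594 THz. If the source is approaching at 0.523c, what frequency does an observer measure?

β = v/c = 0.523
(1+β)/(1-β) = 1.523/0.477 = 3.193
Doppler factor = √(3.193) = 1.787
f_obs = 594 × 1.787 = 1061 THz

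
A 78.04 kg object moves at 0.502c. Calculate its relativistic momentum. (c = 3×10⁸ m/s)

γ = 1/√(1 - 0.502²) = 1.156
v = 0.502 × 3×10⁸ = 1.506×10⁸ m/s
p = γmv = 1.156 × 78.04 × 1.506×10⁸ = 1.359×10¹⁰ kg·m/s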